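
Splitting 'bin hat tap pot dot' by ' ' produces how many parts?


Splitting by ' ' breaks the string at each occurrence of the separator.
Text: 'bin hat tap pot dot'
Parts after split:
  Part 1: 'bin'
  Part 2: 'hat'
  Part 3: 'tap'
  Part 4: 'pot'
  Part 5: 'dot'
Total parts: 5

5


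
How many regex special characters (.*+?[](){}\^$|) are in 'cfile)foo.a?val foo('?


Regex special characters are: . * + ? [ ] ( ) { } \ ^ $ |
Scanning 'cfile)foo.a?val foo(':
  pos 5: ')' -> SPECIAL
  pos 9: '.' -> SPECIAL
  pos 11: '?' -> SPECIAL
  pos 19: '(' -> SPECIAL
Special chars found: [')', '.', '?', '(']
Total: 4

4


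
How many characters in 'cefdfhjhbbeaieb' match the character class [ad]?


Character class [ad] matches any of: {a, d}
Scanning string 'cefdfhjhbbeaieb' character by character:
  pos 0: 'c' -> no
  pos 1: 'e' -> no
  pos 2: 'f' -> no
  pos 3: 'd' -> MATCH
  pos 4: 'f' -> no
  pos 5: 'h' -> no
  pos 6: 'j' -> no
  pos 7: 'h' -> no
  pos 8: 'b' -> no
  pos 9: 'b' -> no
  pos 10: 'e' -> no
  pos 11: 'a' -> MATCH
  pos 12: 'i' -> no
  pos 13: 'e' -> no
  pos 14: 'b' -> no
Total matches: 2

2


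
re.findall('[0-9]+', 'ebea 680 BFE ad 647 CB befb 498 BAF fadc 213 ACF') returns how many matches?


Pattern '[0-9]+' finds one or more digits.
Text: 'ebea 680 BFE ad 647 CB befb 498 BAF fadc 213 ACF'
Scanning for matches:
  Match 1: '680'
  Match 2: '647'
  Match 3: '498'
  Match 4: '213'
Total matches: 4

4


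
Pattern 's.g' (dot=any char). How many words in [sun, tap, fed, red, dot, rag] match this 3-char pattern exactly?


Pattern 's.g' means: starts with 's', any single char, ends with 'g'.
Checking each word (must be exactly 3 chars):
  'sun' (len=3): no
  'tap' (len=3): no
  'fed' (len=3): no
  'red' (len=3): no
  'dot' (len=3): no
  'rag' (len=3): no
Matching words: []
Total: 0

0


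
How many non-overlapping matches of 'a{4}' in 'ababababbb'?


Pattern 'a{4}' matches exactly 4 consecutive a's (greedy, non-overlapping).
String: 'ababababbb'
Scanning for runs of a's:
  Run at pos 0: 'a' (length 1) -> 0 match(es)
  Run at pos 2: 'a' (length 1) -> 0 match(es)
  Run at pos 4: 'a' (length 1) -> 0 match(es)
  Run at pos 6: 'a' (length 1) -> 0 match(es)
Matches found: []
Total: 0

0


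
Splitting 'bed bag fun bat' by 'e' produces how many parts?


Splitting by 'e' breaks the string at each occurrence of the separator.
Text: 'bed bag fun bat'
Parts after split:
  Part 1: 'b'
  Part 2: 'd bag fun bat'
Total parts: 2

2


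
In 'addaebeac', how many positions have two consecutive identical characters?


Looking for consecutive identical characters in 'addaebeac':
  pos 0-1: 'a' vs 'd' -> different
  pos 1-2: 'd' vs 'd' -> MATCH ('dd')
  pos 2-3: 'd' vs 'a' -> different
  pos 3-4: 'a' vs 'e' -> different
  pos 4-5: 'e' vs 'b' -> different
  pos 5-6: 'b' vs 'e' -> different
  pos 6-7: 'e' vs 'a' -> different
  pos 7-8: 'a' vs 'c' -> different
Consecutive identical pairs: ['dd']
Count: 1

1


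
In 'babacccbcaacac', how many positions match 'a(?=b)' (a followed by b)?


Lookahead 'a(?=b)' matches 'a' only when followed by 'b'.
String: 'babacccbcaacac'
Checking each position where char is 'a':
  pos 1: 'a' -> MATCH (next='b')
  pos 3: 'a' -> no (next='c')
  pos 9: 'a' -> no (next='a')
  pos 10: 'a' -> no (next='c')
  pos 12: 'a' -> no (next='c')
Matching positions: [1]
Count: 1

1


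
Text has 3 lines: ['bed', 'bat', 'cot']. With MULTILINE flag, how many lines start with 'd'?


With MULTILINE flag, ^ matches the start of each line.
Lines: ['bed', 'bat', 'cot']
Checking which lines start with 'd':
  Line 1: 'bed' -> no
  Line 2: 'bat' -> no
  Line 3: 'cot' -> no
Matching lines: []
Count: 0

0


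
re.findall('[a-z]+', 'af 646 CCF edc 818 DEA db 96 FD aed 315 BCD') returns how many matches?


Pattern '[a-z]+' finds one or more lowercase letters.
Text: 'af 646 CCF edc 818 DEA db 96 FD aed 315 BCD'
Scanning for matches:
  Match 1: 'af'
  Match 2: 'edc'
  Match 3: 'db'
  Match 4: 'aed'
Total matches: 4

4


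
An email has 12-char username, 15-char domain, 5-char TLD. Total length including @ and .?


An email address has format: username@domain.tld
Username length: 12
'@' character: 1
Domain length: 15
'.' character: 1
TLD length: 5
Total = 12 + 1 + 15 + 1 + 5 = 34

34


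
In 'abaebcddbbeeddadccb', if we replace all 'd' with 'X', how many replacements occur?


re.sub('d', 'X', text) replaces every occurrence of 'd' with 'X'.
Text: 'abaebcddbbeeddadccb'
Scanning for 'd':
  pos 6: 'd' -> replacement #1
  pos 7: 'd' -> replacement #2
  pos 12: 'd' -> replacement #3
  pos 13: 'd' -> replacement #4
  pos 15: 'd' -> replacement #5
Total replacements: 5

5


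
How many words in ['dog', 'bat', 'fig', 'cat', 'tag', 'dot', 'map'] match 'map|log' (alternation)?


Alternation 'map|log' matches either 'map' or 'log'.
Checking each word:
  'dog' -> no
  'bat' -> no
  'fig' -> no
  'cat' -> no
  'tag' -> no
  'dot' -> no
  'map' -> MATCH
Matches: ['map']
Count: 1

1


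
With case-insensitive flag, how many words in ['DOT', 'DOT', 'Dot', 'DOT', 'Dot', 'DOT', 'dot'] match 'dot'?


Case-insensitive matching: compare each word's lowercase form to 'dot'.
  'DOT' -> lower='dot' -> MATCH
  'DOT' -> lower='dot' -> MATCH
  'Dot' -> lower='dot' -> MATCH
  'DOT' -> lower='dot' -> MATCH
  'Dot' -> lower='dot' -> MATCH
  'DOT' -> lower='dot' -> MATCH
  'dot' -> lower='dot' -> MATCH
Matches: ['DOT', 'DOT', 'Dot', 'DOT', 'Dot', 'DOT', 'dot']
Count: 7

7


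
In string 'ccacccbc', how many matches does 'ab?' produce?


Pattern 'ab?' matches 'a' optionally followed by 'b'.
String: 'ccacccbc'
Scanning left to right for 'a' then checking next char:
  Match 1: 'a' (a not followed by b)
Total matches: 1

1


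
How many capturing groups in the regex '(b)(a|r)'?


To count capturing groups, count each '(' that starts a group.
Pattern: '(b)(a|r)'
Walking through the pattern:
  Position 0: '(' -> group #1
  Position 3: '(' -> group #2
Total capturing groups: 2

2


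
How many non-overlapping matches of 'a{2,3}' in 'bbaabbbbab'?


Pattern 'a{2,3}' matches between 2 and 3 consecutive a's (greedy).
String: 'bbaabbbbab'
Finding runs of a's and applying greedy matching:
  Run at pos 2: 'aa' (length 2)
  Run at pos 8: 'a' (length 1)
Matches: ['aa']
Count: 1

1


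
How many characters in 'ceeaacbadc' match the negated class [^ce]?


Negated class [^ce] matches any char NOT in {c, e}
Scanning 'ceeaacbadc':
  pos 0: 'c' -> no (excluded)
  pos 1: 'e' -> no (excluded)
  pos 2: 'e' -> no (excluded)
  pos 3: 'a' -> MATCH
  pos 4: 'a' -> MATCH
  pos 5: 'c' -> no (excluded)
  pos 6: 'b' -> MATCH
  pos 7: 'a' -> MATCH
  pos 8: 'd' -> MATCH
  pos 9: 'c' -> no (excluded)
Total matches: 5

5


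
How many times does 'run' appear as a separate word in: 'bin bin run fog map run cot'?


Scanning each word for exact match 'run':
  Word 1: 'bin' -> no
  Word 2: 'bin' -> no
  Word 3: 'run' -> MATCH
  Word 4: 'fog' -> no
  Word 5: 'map' -> no
  Word 6: 'run' -> MATCH
  Word 7: 'cot' -> no
Total matches: 2

2


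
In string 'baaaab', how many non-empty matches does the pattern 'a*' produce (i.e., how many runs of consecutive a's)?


Pattern 'a*' matches zero or more a's. We want non-empty runs of consecutive a's.
String: 'baaaab'
Walking through the string to find runs of a's:
  Run 1: positions 1-4 -> 'aaaa'
Non-empty runs found: ['aaaa']
Count: 1

1


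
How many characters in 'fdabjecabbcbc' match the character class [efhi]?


Character class [efhi] matches any of: {e, f, h, i}
Scanning string 'fdabjecabbcbc' character by character:
  pos 0: 'f' -> MATCH
  pos 1: 'd' -> no
  pos 2: 'a' -> no
  pos 3: 'b' -> no
  pos 4: 'j' -> no
  pos 5: 'e' -> MATCH
  pos 6: 'c' -> no
  pos 7: 'a' -> no
  pos 8: 'b' -> no
  pos 9: 'b' -> no
  pos 10: 'c' -> no
  pos 11: 'b' -> no
  pos 12: 'c' -> no
Total matches: 2

2


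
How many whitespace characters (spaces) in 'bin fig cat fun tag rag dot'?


\s matches whitespace characters (spaces, tabs, etc.).
Text: 'bin fig cat fun tag rag dot'
This text has 7 words separated by spaces.
Number of spaces = number of words - 1 = 7 - 1 = 6

6


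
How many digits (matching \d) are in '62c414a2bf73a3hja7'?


\d matches any digit 0-9.
Scanning '62c414a2bf73a3hja7':
  pos 0: '6' -> DIGIT
  pos 1: '2' -> DIGIT
  pos 3: '4' -> DIGIT
  pos 4: '1' -> DIGIT
  pos 5: '4' -> DIGIT
  pos 7: '2' -> DIGIT
  pos 10: '7' -> DIGIT
  pos 11: '3' -> DIGIT
  pos 13: '3' -> DIGIT
  pos 17: '7' -> DIGIT
Digits found: ['6', '2', '4', '1', '4', '2', '7', '3', '3', '7']
Total: 10

10


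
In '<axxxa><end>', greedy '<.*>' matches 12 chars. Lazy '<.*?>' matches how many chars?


Greedy '<.*>' tries to match as MUCH as possible.
Lazy '<.*?>' tries to match as LITTLE as possible.

String: '<axxxa><end>'
Greedy '<.*>' starts at first '<' and extends to the LAST '>': '<axxxa><end>' (12 chars)
Lazy '<.*?>' starts at first '<' and stops at the FIRST '>': '<axxxa>' (7 chars)

7


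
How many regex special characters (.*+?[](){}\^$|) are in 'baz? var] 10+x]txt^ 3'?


Regex special characters are: . * + ? [ ] ( ) { } \ ^ $ |
Scanning 'baz? var] 10+x]txt^ 3':
  pos 3: '?' -> SPECIAL
  pos 8: ']' -> SPECIAL
  pos 12: '+' -> SPECIAL
  pos 14: ']' -> SPECIAL
  pos 18: '^' -> SPECIAL
Special chars found: ['?', ']', '+', ']', '^']
Total: 5

5


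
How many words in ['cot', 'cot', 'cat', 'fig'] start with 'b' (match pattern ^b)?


Pattern ^b anchors to start of word. Check which words begin with 'b':
  'cot' -> no
  'cot' -> no
  'cat' -> no
  'fig' -> no
Matching words: []
Count: 0

0


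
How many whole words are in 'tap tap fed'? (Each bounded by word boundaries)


Word boundaries (\b) mark the start/end of each word.
Text: 'tap tap fed'
Splitting by whitespace:
  Word 1: 'tap'
  Word 2: 'tap'
  Word 3: 'fed'
Total whole words: 3

3


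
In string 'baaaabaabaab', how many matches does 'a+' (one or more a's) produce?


Pattern 'a+' matches one or more consecutive a's.
String: 'baaaabaabaab'
Scanning for runs of a:
  Match 1: 'aaaa' (length 4)
  Match 2: 'aa' (length 2)
  Match 3: 'aa' (length 2)
Total matches: 3

3


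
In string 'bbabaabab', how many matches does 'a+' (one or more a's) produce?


Pattern 'a+' matches one or more consecutive a's.
String: 'bbabaabab'
Scanning for runs of a:
  Match 1: 'a' (length 1)
  Match 2: 'aa' (length 2)
  Match 3: 'a' (length 1)
Total matches: 3

3


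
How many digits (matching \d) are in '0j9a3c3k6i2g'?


\d matches any digit 0-9.
Scanning '0j9a3c3k6i2g':
  pos 0: '0' -> DIGIT
  pos 2: '9' -> DIGIT
  pos 4: '3' -> DIGIT
  pos 6: '3' -> DIGIT
  pos 8: '6' -> DIGIT
  pos 10: '2' -> DIGIT
Digits found: ['0', '9', '3', '3', '6', '2']
Total: 6

6


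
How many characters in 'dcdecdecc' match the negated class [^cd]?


Negated class [^cd] matches any char NOT in {c, d}
Scanning 'dcdecdecc':
  pos 0: 'd' -> no (excluded)
  pos 1: 'c' -> no (excluded)
  pos 2: 'd' -> no (excluded)
  pos 3: 'e' -> MATCH
  pos 4: 'c' -> no (excluded)
  pos 5: 'd' -> no (excluded)
  pos 6: 'e' -> MATCH
  pos 7: 'c' -> no (excluded)
  pos 8: 'c' -> no (excluded)
Total matches: 2

2


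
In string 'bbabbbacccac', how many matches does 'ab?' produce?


Pattern 'ab?' matches 'a' optionally followed by 'b'.
String: 'bbabbbacccac'
Scanning left to right for 'a' then checking next char:
  Match 1: 'ab' (a followed by b)
  Match 2: 'a' (a not followed by b)
  Match 3: 'a' (a not followed by b)
Total matches: 3

3


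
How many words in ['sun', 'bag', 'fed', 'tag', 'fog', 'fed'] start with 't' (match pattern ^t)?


Pattern ^t anchors to start of word. Check which words begin with 't':
  'sun' -> no
  'bag' -> no
  'fed' -> no
  'tag' -> MATCH (starts with 't')
  'fog' -> no
  'fed' -> no
Matching words: ['tag']
Count: 1

1


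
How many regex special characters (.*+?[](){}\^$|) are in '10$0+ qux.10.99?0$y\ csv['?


Regex special characters are: . * + ? [ ] ( ) { } \ ^ $ |
Scanning '10$0+ qux.10.99?0$y\ csv[':
  pos 2: '$' -> SPECIAL
  pos 4: '+' -> SPECIAL
  pos 9: '.' -> SPECIAL
  pos 12: '.' -> SPECIAL
  pos 15: '?' -> SPECIAL
  pos 17: '$' -> SPECIAL
  pos 19: '\' -> SPECIAL
  pos 24: '[' -> SPECIAL
Special chars found: ['$', '+', '.', '.', '?', '$', '\\', '[']
Total: 8

8


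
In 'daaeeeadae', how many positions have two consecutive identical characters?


Looking for consecutive identical characters in 'daaeeeadae':
  pos 0-1: 'd' vs 'a' -> different
  pos 1-2: 'a' vs 'a' -> MATCH ('aa')
  pos 2-3: 'a' vs 'e' -> different
  pos 3-4: 'e' vs 'e' -> MATCH ('ee')
  pos 4-5: 'e' vs 'e' -> MATCH ('ee')
  pos 5-6: 'e' vs 'a' -> different
  pos 6-7: 'a' vs 'd' -> different
  pos 7-8: 'd' vs 'a' -> different
  pos 8-9: 'a' vs 'e' -> different
Consecutive identical pairs: ['aa', 'ee', 'ee']
Count: 3

3


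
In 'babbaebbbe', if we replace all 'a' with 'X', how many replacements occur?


re.sub('a', 'X', text) replaces every occurrence of 'a' with 'X'.
Text: 'babbaebbbe'
Scanning for 'a':
  pos 1: 'a' -> replacement #1
  pos 4: 'a' -> replacement #2
Total replacements: 2

2


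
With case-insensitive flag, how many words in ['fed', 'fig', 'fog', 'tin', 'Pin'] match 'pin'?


Case-insensitive matching: compare each word's lowercase form to 'pin'.
  'fed' -> lower='fed' -> no
  'fig' -> lower='fig' -> no
  'fog' -> lower='fog' -> no
  'tin' -> lower='tin' -> no
  'Pin' -> lower='pin' -> MATCH
Matches: ['Pin']
Count: 1

1


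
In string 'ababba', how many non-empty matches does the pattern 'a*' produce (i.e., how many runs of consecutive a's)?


Pattern 'a*' matches zero or more a's. We want non-empty runs of consecutive a's.
String: 'ababba'
Walking through the string to find runs of a's:
  Run 1: positions 0-0 -> 'a'
  Run 2: positions 2-2 -> 'a'
  Run 3: positions 5-5 -> 'a'
Non-empty runs found: ['a', 'a', 'a']
Count: 3

3


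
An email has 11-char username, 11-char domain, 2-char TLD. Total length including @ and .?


An email address has format: username@domain.tld
Username length: 11
'@' character: 1
Domain length: 11
'.' character: 1
TLD length: 2
Total = 11 + 1 + 11 + 1 + 2 = 26

26


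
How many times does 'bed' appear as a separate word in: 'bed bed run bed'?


Scanning each word for exact match 'bed':
  Word 1: 'bed' -> MATCH
  Word 2: 'bed' -> MATCH
  Word 3: 'run' -> no
  Word 4: 'bed' -> MATCH
Total matches: 3

3


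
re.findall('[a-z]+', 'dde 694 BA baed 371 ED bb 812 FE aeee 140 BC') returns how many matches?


Pattern '[a-z]+' finds one or more lowercase letters.
Text: 'dde 694 BA baed 371 ED bb 812 FE aeee 140 BC'
Scanning for matches:
  Match 1: 'dde'
  Match 2: 'baed'
  Match 3: 'bb'
  Match 4: 'aeee'
Total matches: 4

4


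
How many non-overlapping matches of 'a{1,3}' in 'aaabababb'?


Pattern 'a{1,3}' matches between 1 and 3 consecutive a's (greedy).
String: 'aaabababb'
Finding runs of a's and applying greedy matching:
  Run at pos 0: 'aaa' (length 3)
  Run at pos 4: 'a' (length 1)
  Run at pos 6: 'a' (length 1)
Matches: ['aaa', 'a', 'a']
Count: 3

3


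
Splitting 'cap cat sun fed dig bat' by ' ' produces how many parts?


Splitting by ' ' breaks the string at each occurrence of the separator.
Text: 'cap cat sun fed dig bat'
Parts after split:
  Part 1: 'cap'
  Part 2: 'cat'
  Part 3: 'sun'
  Part 4: 'fed'
  Part 5: 'dig'
  Part 6: 'bat'
Total parts: 6

6


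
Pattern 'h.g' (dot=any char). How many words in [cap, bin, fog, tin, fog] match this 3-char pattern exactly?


Pattern 'h.g' means: starts with 'h', any single char, ends with 'g'.
Checking each word (must be exactly 3 chars):
  'cap' (len=3): no
  'bin' (len=3): no
  'fog' (len=3): no
  'tin' (len=3): no
  'fog' (len=3): no
Matching words: []
Total: 0

0


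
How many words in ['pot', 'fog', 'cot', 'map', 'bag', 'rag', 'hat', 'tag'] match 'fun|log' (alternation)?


Alternation 'fun|log' matches either 'fun' or 'log'.
Checking each word:
  'pot' -> no
  'fog' -> no
  'cot' -> no
  'map' -> no
  'bag' -> no
  'rag' -> no
  'hat' -> no
  'tag' -> no
Matches: []
Count: 0

0


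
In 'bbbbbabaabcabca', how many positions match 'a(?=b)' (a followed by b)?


Lookahead 'a(?=b)' matches 'a' only when followed by 'b'.
String: 'bbbbbabaabcabca'
Checking each position where char is 'a':
  pos 5: 'a' -> MATCH (next='b')
  pos 7: 'a' -> no (next='a')
  pos 8: 'a' -> MATCH (next='b')
  pos 11: 'a' -> MATCH (next='b')
Matching positions: [5, 8, 11]
Count: 3

3


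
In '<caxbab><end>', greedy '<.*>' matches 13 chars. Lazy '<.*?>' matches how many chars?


Greedy '<.*>' tries to match as MUCH as possible.
Lazy '<.*?>' tries to match as LITTLE as possible.

String: '<caxbab><end>'
Greedy '<.*>' starts at first '<' and extends to the LAST '>': '<caxbab><end>' (13 chars)
Lazy '<.*?>' starts at first '<' and stops at the FIRST '>': '<caxbab>' (8 chars)

8


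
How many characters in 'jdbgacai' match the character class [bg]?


Character class [bg] matches any of: {b, g}
Scanning string 'jdbgacai' character by character:
  pos 0: 'j' -> no
  pos 1: 'd' -> no
  pos 2: 'b' -> MATCH
  pos 3: 'g' -> MATCH
  pos 4: 'a' -> no
  pos 5: 'c' -> no
  pos 6: 'a' -> no
  pos 7: 'i' -> no
Total matches: 2

2


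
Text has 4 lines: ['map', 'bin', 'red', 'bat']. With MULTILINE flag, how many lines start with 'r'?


With MULTILINE flag, ^ matches the start of each line.
Lines: ['map', 'bin', 'red', 'bat']
Checking which lines start with 'r':
  Line 1: 'map' -> no
  Line 2: 'bin' -> no
  Line 3: 'red' -> MATCH
  Line 4: 'bat' -> no
Matching lines: ['red']
Count: 1

1


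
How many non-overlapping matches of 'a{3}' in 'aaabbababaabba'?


Pattern 'a{3}' matches exactly 3 consecutive a's (greedy, non-overlapping).
String: 'aaabbababaabba'
Scanning for runs of a's:
  Run at pos 0: 'aaa' (length 3) -> 1 match(es)
  Run at pos 5: 'a' (length 1) -> 0 match(es)
  Run at pos 7: 'a' (length 1) -> 0 match(es)
  Run at pos 9: 'aa' (length 2) -> 0 match(es)
  Run at pos 13: 'a' (length 1) -> 0 match(es)
Matches found: ['aaa']
Total: 1

1


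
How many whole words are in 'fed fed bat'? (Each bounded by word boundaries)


Word boundaries (\b) mark the start/end of each word.
Text: 'fed fed bat'
Splitting by whitespace:
  Word 1: 'fed'
  Word 2: 'fed'
  Word 3: 'bat'
Total whole words: 3

3


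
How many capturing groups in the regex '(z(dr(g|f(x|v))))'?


To count capturing groups, count each '(' that starts a group.
Pattern: '(z(dr(g|f(x|v))))'
Walking through the pattern:
  Position 0: '(' -> group #1
  Position 2: '(' -> group #2
  Position 5: '(' -> group #3
  Position 9: '(' -> group #4
Total capturing groups: 4

4


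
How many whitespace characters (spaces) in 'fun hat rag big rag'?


\s matches whitespace characters (spaces, tabs, etc.).
Text: 'fun hat rag big rag'
This text has 5 words separated by spaces.
Number of spaces = number of words - 1 = 5 - 1 = 4

4


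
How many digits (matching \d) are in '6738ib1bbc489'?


\d matches any digit 0-9.
Scanning '6738ib1bbc489':
  pos 0: '6' -> DIGIT
  pos 1: '7' -> DIGIT
  pos 2: '3' -> DIGIT
  pos 3: '8' -> DIGIT
  pos 6: '1' -> DIGIT
  pos 10: '4' -> DIGIT
  pos 11: '8' -> DIGIT
  pos 12: '9' -> DIGIT
Digits found: ['6', '7', '3', '8', '1', '4', '8', '9']
Total: 8

8


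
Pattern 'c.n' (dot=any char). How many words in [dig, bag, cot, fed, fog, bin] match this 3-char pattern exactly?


Pattern 'c.n' means: starts with 'c', any single char, ends with 'n'.
Checking each word (must be exactly 3 chars):
  'dig' (len=3): no
  'bag' (len=3): no
  'cot' (len=3): no
  'fed' (len=3): no
  'fog' (len=3): no
  'bin' (len=3): no
Matching words: []
Total: 0

0


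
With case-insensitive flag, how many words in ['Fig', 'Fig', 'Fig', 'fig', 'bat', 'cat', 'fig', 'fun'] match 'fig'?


Case-insensitive matching: compare each word's lowercase form to 'fig'.
  'Fig' -> lower='fig' -> MATCH
  'Fig' -> lower='fig' -> MATCH
  'Fig' -> lower='fig' -> MATCH
  'fig' -> lower='fig' -> MATCH
  'bat' -> lower='bat' -> no
  'cat' -> lower='cat' -> no
  'fig' -> lower='fig' -> MATCH
  'fun' -> lower='fun' -> no
Matches: ['Fig', 'Fig', 'Fig', 'fig', 'fig']
Count: 5

5


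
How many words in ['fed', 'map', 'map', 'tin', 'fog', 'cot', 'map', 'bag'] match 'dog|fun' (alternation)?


Alternation 'dog|fun' matches either 'dog' or 'fun'.
Checking each word:
  'fed' -> no
  'map' -> no
  'map' -> no
  'tin' -> no
  'fog' -> no
  'cot' -> no
  'map' -> no
  'bag' -> no
Matches: []
Count: 0

0


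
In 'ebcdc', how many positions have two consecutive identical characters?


Looking for consecutive identical characters in 'ebcdc':
  pos 0-1: 'e' vs 'b' -> different
  pos 1-2: 'b' vs 'c' -> different
  pos 2-3: 'c' vs 'd' -> different
  pos 3-4: 'd' vs 'c' -> different
Consecutive identical pairs: []
Count: 0

0


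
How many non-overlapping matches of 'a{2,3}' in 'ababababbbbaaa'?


Pattern 'a{2,3}' matches between 2 and 3 consecutive a's (greedy).
String: 'ababababbbbaaa'
Finding runs of a's and applying greedy matching:
  Run at pos 0: 'a' (length 1)
  Run at pos 2: 'a' (length 1)
  Run at pos 4: 'a' (length 1)
  Run at pos 6: 'a' (length 1)
  Run at pos 11: 'aaa' (length 3)
Matches: ['aaa']
Count: 1

1


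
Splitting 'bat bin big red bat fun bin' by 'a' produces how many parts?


Splitting by 'a' breaks the string at each occurrence of the separator.
Text: 'bat bin big red bat fun bin'
Parts after split:
  Part 1: 'b'
  Part 2: 't bin big red b'
  Part 3: 't fun bin'
Total parts: 3

3


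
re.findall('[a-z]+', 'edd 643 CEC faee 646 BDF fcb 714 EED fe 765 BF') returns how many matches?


Pattern '[a-z]+' finds one or more lowercase letters.
Text: 'edd 643 CEC faee 646 BDF fcb 714 EED fe 765 BF'
Scanning for matches:
  Match 1: 'edd'
  Match 2: 'faee'
  Match 3: 'fcb'
  Match 4: 'fe'
Total matches: 4

4


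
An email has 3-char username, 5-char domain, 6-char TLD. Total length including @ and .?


An email address has format: username@domain.tld
Username length: 3
'@' character: 1
Domain length: 5
'.' character: 1
TLD length: 6
Total = 3 + 1 + 5 + 1 + 6 = 16

16


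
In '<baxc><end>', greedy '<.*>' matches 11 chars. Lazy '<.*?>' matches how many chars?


Greedy '<.*>' tries to match as MUCH as possible.
Lazy '<.*?>' tries to match as LITTLE as possible.

String: '<baxc><end>'
Greedy '<.*>' starts at first '<' and extends to the LAST '>': '<baxc><end>' (11 chars)
Lazy '<.*?>' starts at first '<' and stops at the FIRST '>': '<baxc>' (6 chars)

6


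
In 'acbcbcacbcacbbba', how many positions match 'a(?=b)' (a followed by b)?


Lookahead 'a(?=b)' matches 'a' only when followed by 'b'.
String: 'acbcbcacbcacbbba'
Checking each position where char is 'a':
  pos 0: 'a' -> no (next='c')
  pos 6: 'a' -> no (next='c')
  pos 10: 'a' -> no (next='c')
Matching positions: []
Count: 0

0


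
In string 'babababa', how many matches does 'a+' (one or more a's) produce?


Pattern 'a+' matches one or more consecutive a's.
String: 'babababa'
Scanning for runs of a:
  Match 1: 'a' (length 1)
  Match 2: 'a' (length 1)
  Match 3: 'a' (length 1)
  Match 4: 'a' (length 1)
Total matches: 4

4


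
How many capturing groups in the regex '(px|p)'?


To count capturing groups, count each '(' that starts a group.
Pattern: '(px|p)'
Walking through the pattern:
  Position 0: '(' -> group #1
Total capturing groups: 1

1


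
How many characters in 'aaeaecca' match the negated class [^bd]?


Negated class [^bd] matches any char NOT in {b, d}
Scanning 'aaeaecca':
  pos 0: 'a' -> MATCH
  pos 1: 'a' -> MATCH
  pos 2: 'e' -> MATCH
  pos 3: 'a' -> MATCH
  pos 4: 'e' -> MATCH
  pos 5: 'c' -> MATCH
  pos 6: 'c' -> MATCH
  pos 7: 'a' -> MATCH
Total matches: 8

8


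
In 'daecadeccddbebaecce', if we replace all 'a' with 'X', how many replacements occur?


re.sub('a', 'X', text) replaces every occurrence of 'a' with 'X'.
Text: 'daecadeccddbebaecce'
Scanning for 'a':
  pos 1: 'a' -> replacement #1
  pos 4: 'a' -> replacement #2
  pos 14: 'a' -> replacement #3
Total replacements: 3

3


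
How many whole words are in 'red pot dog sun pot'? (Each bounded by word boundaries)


Word boundaries (\b) mark the start/end of each word.
Text: 'red pot dog sun pot'
Splitting by whitespace:
  Word 1: 'red'
  Word 2: 'pot'
  Word 3: 'dog'
  Word 4: 'sun'
  Word 5: 'pot'
Total whole words: 5

5


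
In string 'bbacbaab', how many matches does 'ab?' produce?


Pattern 'ab?' matches 'a' optionally followed by 'b'.
String: 'bbacbaab'
Scanning left to right for 'a' then checking next char:
  Match 1: 'a' (a not followed by b)
  Match 2: 'a' (a not followed by b)
  Match 3: 'ab' (a followed by b)
Total matches: 3

3


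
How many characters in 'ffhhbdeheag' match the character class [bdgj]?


Character class [bdgj] matches any of: {b, d, g, j}
Scanning string 'ffhhbdeheag' character by character:
  pos 0: 'f' -> no
  pos 1: 'f' -> no
  pos 2: 'h' -> no
  pos 3: 'h' -> no
  pos 4: 'b' -> MATCH
  pos 5: 'd' -> MATCH
  pos 6: 'e' -> no
  pos 7: 'h' -> no
  pos 8: 'e' -> no
  pos 9: 'a' -> no
  pos 10: 'g' -> MATCH
Total matches: 3

3


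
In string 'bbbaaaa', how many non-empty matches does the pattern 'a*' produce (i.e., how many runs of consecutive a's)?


Pattern 'a*' matches zero or more a's. We want non-empty runs of consecutive a's.
String: 'bbbaaaa'
Walking through the string to find runs of a's:
  Run 1: positions 3-6 -> 'aaaa'
Non-empty runs found: ['aaaa']
Count: 1

1


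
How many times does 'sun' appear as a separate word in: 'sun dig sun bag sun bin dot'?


Scanning each word for exact match 'sun':
  Word 1: 'sun' -> MATCH
  Word 2: 'dig' -> no
  Word 3: 'sun' -> MATCH
  Word 4: 'bag' -> no
  Word 5: 'sun' -> MATCH
  Word 6: 'bin' -> no
  Word 7: 'dot' -> no
Total matches: 3

3


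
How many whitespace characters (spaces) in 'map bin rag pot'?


\s matches whitespace characters (spaces, tabs, etc.).
Text: 'map bin rag pot'
This text has 4 words separated by spaces.
Number of spaces = number of words - 1 = 4 - 1 = 3

3


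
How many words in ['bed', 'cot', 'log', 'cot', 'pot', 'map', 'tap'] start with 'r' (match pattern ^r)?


Pattern ^r anchors to start of word. Check which words begin with 'r':
  'bed' -> no
  'cot' -> no
  'log' -> no
  'cot' -> no
  'pot' -> no
  'map' -> no
  'tap' -> no
Matching words: []
Count: 0

0


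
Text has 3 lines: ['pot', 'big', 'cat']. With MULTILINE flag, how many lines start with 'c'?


With MULTILINE flag, ^ matches the start of each line.
Lines: ['pot', 'big', 'cat']
Checking which lines start with 'c':
  Line 1: 'pot' -> no
  Line 2: 'big' -> no
  Line 3: 'cat' -> MATCH
Matching lines: ['cat']
Count: 1

1


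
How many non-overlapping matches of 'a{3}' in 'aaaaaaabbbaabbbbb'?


Pattern 'a{3}' matches exactly 3 consecutive a's (greedy, non-overlapping).
String: 'aaaaaaabbbaabbbbb'
Scanning for runs of a's:
  Run at pos 0: 'aaaaaaa' (length 7) -> 2 match(es)
  Run at pos 10: 'aa' (length 2) -> 0 match(es)
Matches found: ['aaa', 'aaa']
Total: 2

2


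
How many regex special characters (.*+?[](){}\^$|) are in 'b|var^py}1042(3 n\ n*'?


Regex special characters are: . * + ? [ ] ( ) { } \ ^ $ |
Scanning 'b|var^py}1042(3 n\ n*':
  pos 1: '|' -> SPECIAL
  pos 5: '^' -> SPECIAL
  pos 8: '}' -> SPECIAL
  pos 13: '(' -> SPECIAL
  pos 17: '\' -> SPECIAL
  pos 20: '*' -> SPECIAL
Special chars found: ['|', '^', '}', '(', '\\', '*']
Total: 6

6


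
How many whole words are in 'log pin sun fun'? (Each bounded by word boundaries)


Word boundaries (\b) mark the start/end of each word.
Text: 'log pin sun fun'
Splitting by whitespace:
  Word 1: 'log'
  Word 2: 'pin'
  Word 3: 'sun'
  Word 4: 'fun'
Total whole words: 4

4


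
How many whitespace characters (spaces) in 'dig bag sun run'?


\s matches whitespace characters (spaces, tabs, etc.).
Text: 'dig bag sun run'
This text has 4 words separated by spaces.
Number of spaces = number of words - 1 = 4 - 1 = 3

3


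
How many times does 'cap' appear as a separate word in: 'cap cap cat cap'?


Scanning each word for exact match 'cap':
  Word 1: 'cap' -> MATCH
  Word 2: 'cap' -> MATCH
  Word 3: 'cat' -> no
  Word 4: 'cap' -> MATCH
Total matches: 3

3


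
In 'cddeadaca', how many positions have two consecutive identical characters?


Looking for consecutive identical characters in 'cddeadaca':
  pos 0-1: 'c' vs 'd' -> different
  pos 1-2: 'd' vs 'd' -> MATCH ('dd')
  pos 2-3: 'd' vs 'e' -> different
  pos 3-4: 'e' vs 'a' -> different
  pos 4-5: 'a' vs 'd' -> different
  pos 5-6: 'd' vs 'a' -> different
  pos 6-7: 'a' vs 'c' -> different
  pos 7-8: 'c' vs 'a' -> different
Consecutive identical pairs: ['dd']
Count: 1

1


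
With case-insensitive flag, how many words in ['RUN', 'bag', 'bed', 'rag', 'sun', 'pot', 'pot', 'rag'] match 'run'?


Case-insensitive matching: compare each word's lowercase form to 'run'.
  'RUN' -> lower='run' -> MATCH
  'bag' -> lower='bag' -> no
  'bed' -> lower='bed' -> no
  'rag' -> lower='rag' -> no
  'sun' -> lower='sun' -> no
  'pot' -> lower='pot' -> no
  'pot' -> lower='pot' -> no
  'rag' -> lower='rag' -> no
Matches: ['RUN']
Count: 1

1


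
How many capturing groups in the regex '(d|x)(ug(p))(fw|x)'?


To count capturing groups, count each '(' that starts a group.
Pattern: '(d|x)(ug(p))(fw|x)'
Walking through the pattern:
  Position 0: '(' -> group #1
  Position 5: '(' -> group #2
  Position 8: '(' -> group #3
  Position 12: '(' -> group #4
Total capturing groups: 4

4


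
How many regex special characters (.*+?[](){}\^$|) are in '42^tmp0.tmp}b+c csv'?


Regex special characters are: . * + ? [ ] ( ) { } \ ^ $ |
Scanning '42^tmp0.tmp}b+c csv':
  pos 2: '^' -> SPECIAL
  pos 7: '.' -> SPECIAL
  pos 11: '}' -> SPECIAL
  pos 13: '+' -> SPECIAL
Special chars found: ['^', '.', '}', '+']
Total: 4

4


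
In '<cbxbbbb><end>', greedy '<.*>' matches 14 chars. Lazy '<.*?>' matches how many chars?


Greedy '<.*>' tries to match as MUCH as possible.
Lazy '<.*?>' tries to match as LITTLE as possible.

String: '<cbxbbbb><end>'
Greedy '<.*>' starts at first '<' and extends to the LAST '>': '<cbxbbbb><end>' (14 chars)
Lazy '<.*?>' starts at first '<' and stops at the FIRST '>': '<cbxbbbb>' (9 chars)

9


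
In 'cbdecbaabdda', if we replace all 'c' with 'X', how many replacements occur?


re.sub('c', 'X', text) replaces every occurrence of 'c' with 'X'.
Text: 'cbdecbaabdda'
Scanning for 'c':
  pos 0: 'c' -> replacement #1
  pos 4: 'c' -> replacement #2
Total replacements: 2

2


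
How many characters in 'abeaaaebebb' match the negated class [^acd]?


Negated class [^acd] matches any char NOT in {a, c, d}
Scanning 'abeaaaebebb':
  pos 0: 'a' -> no (excluded)
  pos 1: 'b' -> MATCH
  pos 2: 'e' -> MATCH
  pos 3: 'a' -> no (excluded)
  pos 4: 'a' -> no (excluded)
  pos 5: 'a' -> no (excluded)
  pos 6: 'e' -> MATCH
  pos 7: 'b' -> MATCH
  pos 8: 'e' -> MATCH
  pos 9: 'b' -> MATCH
  pos 10: 'b' -> MATCH
Total matches: 7

7


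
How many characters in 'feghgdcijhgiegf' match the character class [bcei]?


Character class [bcei] matches any of: {b, c, e, i}
Scanning string 'feghgdcijhgiegf' character by character:
  pos 0: 'f' -> no
  pos 1: 'e' -> MATCH
  pos 2: 'g' -> no
  pos 3: 'h' -> no
  pos 4: 'g' -> no
  pos 5: 'd' -> no
  pos 6: 'c' -> MATCH
  pos 7: 'i' -> MATCH
  pos 8: 'j' -> no
  pos 9: 'h' -> no
  pos 10: 'g' -> no
  pos 11: 'i' -> MATCH
  pos 12: 'e' -> MATCH
  pos 13: 'g' -> no
  pos 14: 'f' -> no
Total matches: 5

5


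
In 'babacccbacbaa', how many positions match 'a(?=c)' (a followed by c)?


Lookahead 'a(?=c)' matches 'a' only when followed by 'c'.
String: 'babacccbacbaa'
Checking each position where char is 'a':
  pos 1: 'a' -> no (next='b')
  pos 3: 'a' -> MATCH (next='c')
  pos 8: 'a' -> MATCH (next='c')
  pos 11: 'a' -> no (next='a')
Matching positions: [3, 8]
Count: 2

2


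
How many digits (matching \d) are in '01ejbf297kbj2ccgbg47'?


\d matches any digit 0-9.
Scanning '01ejbf297kbj2ccgbg47':
  pos 0: '0' -> DIGIT
  pos 1: '1' -> DIGIT
  pos 6: '2' -> DIGIT
  pos 7: '9' -> DIGIT
  pos 8: '7' -> DIGIT
  pos 12: '2' -> DIGIT
  pos 18: '4' -> DIGIT
  pos 19: '7' -> DIGIT
Digits found: ['0', '1', '2', '9', '7', '2', '4', '7']
Total: 8

8


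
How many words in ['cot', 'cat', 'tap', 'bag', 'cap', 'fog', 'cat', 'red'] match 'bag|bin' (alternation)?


Alternation 'bag|bin' matches either 'bag' or 'bin'.
Checking each word:
  'cot' -> no
  'cat' -> no
  'tap' -> no
  'bag' -> MATCH
  'cap' -> no
  'fog' -> no
  'cat' -> no
  'red' -> no
Matches: ['bag']
Count: 1

1


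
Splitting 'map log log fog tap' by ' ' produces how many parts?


Splitting by ' ' breaks the string at each occurrence of the separator.
Text: 'map log log fog tap'
Parts after split:
  Part 1: 'map'
  Part 2: 'log'
  Part 3: 'log'
  Part 4: 'fog'
  Part 5: 'tap'
Total parts: 5

5


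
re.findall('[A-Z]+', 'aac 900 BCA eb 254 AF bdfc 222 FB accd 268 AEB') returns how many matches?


Pattern '[A-Z]+' finds one or more uppercase letters.
Text: 'aac 900 BCA eb 254 AF bdfc 222 FB accd 268 AEB'
Scanning for matches:
  Match 1: 'BCA'
  Match 2: 'AF'
  Match 3: 'FB'
  Match 4: 'AEB'
Total matches: 4

4


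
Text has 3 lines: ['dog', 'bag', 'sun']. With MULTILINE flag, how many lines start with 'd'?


With MULTILINE flag, ^ matches the start of each line.
Lines: ['dog', 'bag', 'sun']
Checking which lines start with 'd':
  Line 1: 'dog' -> MATCH
  Line 2: 'bag' -> no
  Line 3: 'sun' -> no
Matching lines: ['dog']
Count: 1

1


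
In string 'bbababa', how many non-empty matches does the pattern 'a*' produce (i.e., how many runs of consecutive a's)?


Pattern 'a*' matches zero or more a's. We want non-empty runs of consecutive a's.
String: 'bbababa'
Walking through the string to find runs of a's:
  Run 1: positions 2-2 -> 'a'
  Run 2: positions 4-4 -> 'a'
  Run 3: positions 6-6 -> 'a'
Non-empty runs found: ['a', 'a', 'a']
Count: 3

3


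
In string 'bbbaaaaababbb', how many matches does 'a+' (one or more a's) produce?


Pattern 'a+' matches one or more consecutive a's.
String: 'bbbaaaaababbb'
Scanning for runs of a:
  Match 1: 'aaaaa' (length 5)
  Match 2: 'a' (length 1)
Total matches: 2

2


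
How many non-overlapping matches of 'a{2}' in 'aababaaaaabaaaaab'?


Pattern 'a{2}' matches exactly 2 consecutive a's (greedy, non-overlapping).
String: 'aababaaaaabaaaaab'
Scanning for runs of a's:
  Run at pos 0: 'aa' (length 2) -> 1 match(es)
  Run at pos 3: 'a' (length 1) -> 0 match(es)
  Run at pos 5: 'aaaaa' (length 5) -> 2 match(es)
  Run at pos 11: 'aaaaa' (length 5) -> 2 match(es)
Matches found: ['aa', 'aa', 'aa', 'aa', 'aa']
Total: 5

5


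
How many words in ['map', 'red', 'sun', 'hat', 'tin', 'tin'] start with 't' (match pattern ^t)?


Pattern ^t anchors to start of word. Check which words begin with 't':
  'map' -> no
  'red' -> no
  'sun' -> no
  'hat' -> no
  'tin' -> MATCH (starts with 't')
  'tin' -> MATCH (starts with 't')
Matching words: ['tin', 'tin']
Count: 2

2


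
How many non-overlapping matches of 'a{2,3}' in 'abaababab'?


Pattern 'a{2,3}' matches between 2 and 3 consecutive a's (greedy).
String: 'abaababab'
Finding runs of a's and applying greedy matching:
  Run at pos 0: 'a' (length 1)
  Run at pos 2: 'aa' (length 2)
  Run at pos 5: 'a' (length 1)
  Run at pos 7: 'a' (length 1)
Matches: ['aa']
Count: 1

1


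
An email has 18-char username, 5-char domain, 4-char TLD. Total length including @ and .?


An email address has format: username@domain.tld
Username length: 18
'@' character: 1
Domain length: 5
'.' character: 1
TLD length: 4
Total = 18 + 1 + 5 + 1 + 4 = 29

29


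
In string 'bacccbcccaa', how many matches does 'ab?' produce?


Pattern 'ab?' matches 'a' optionally followed by 'b'.
String: 'bacccbcccaa'
Scanning left to right for 'a' then checking next char:
  Match 1: 'a' (a not followed by b)
  Match 2: 'a' (a not followed by b)
  Match 3: 'a' (a not followed by b)
Total matches: 3

3


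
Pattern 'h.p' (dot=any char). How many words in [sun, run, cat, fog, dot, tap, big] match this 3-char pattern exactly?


Pattern 'h.p' means: starts with 'h', any single char, ends with 'p'.
Checking each word (must be exactly 3 chars):
  'sun' (len=3): no
  'run' (len=3): no
  'cat' (len=3): no
  'fog' (len=3): no
  'dot' (len=3): no
  'tap' (len=3): no
  'big' (len=3): no
Matching words: []
Total: 0

0


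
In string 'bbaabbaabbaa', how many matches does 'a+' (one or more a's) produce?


Pattern 'a+' matches one or more consecutive a's.
String: 'bbaabbaabbaa'
Scanning for runs of a:
  Match 1: 'aa' (length 2)
  Match 2: 'aa' (length 2)
  Match 3: 'aa' (length 2)
Total matches: 3

3


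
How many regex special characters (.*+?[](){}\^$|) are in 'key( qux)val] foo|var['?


Regex special characters are: . * + ? [ ] ( ) { } \ ^ $ |
Scanning 'key( qux)val] foo|var[':
  pos 3: '(' -> SPECIAL
  pos 8: ')' -> SPECIAL
  pos 12: ']' -> SPECIAL
  pos 17: '|' -> SPECIAL
  pos 21: '[' -> SPECIAL
Special chars found: ['(', ')', ']', '|', '[']
Total: 5

5


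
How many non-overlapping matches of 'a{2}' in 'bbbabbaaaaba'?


Pattern 'a{2}' matches exactly 2 consecutive a's (greedy, non-overlapping).
String: 'bbbabbaaaaba'
Scanning for runs of a's:
  Run at pos 3: 'a' (length 1) -> 0 match(es)
  Run at pos 6: 'aaaa' (length 4) -> 2 match(es)
  Run at pos 11: 'a' (length 1) -> 0 match(es)
Matches found: ['aa', 'aa']
Total: 2

2


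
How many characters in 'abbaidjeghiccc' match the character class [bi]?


Character class [bi] matches any of: {b, i}
Scanning string 'abbaidjeghiccc' character by character:
  pos 0: 'a' -> no
  pos 1: 'b' -> MATCH
  pos 2: 'b' -> MATCH
  pos 3: 'a' -> no
  pos 4: 'i' -> MATCH
  pos 5: 'd' -> no
  pos 6: 'j' -> no
  pos 7: 'e' -> no
  pos 8: 'g' -> no
  pos 9: 'h' -> no
  pos 10: 'i' -> MATCH
  pos 11: 'c' -> no
  pos 12: 'c' -> no
  pos 13: 'c' -> no
Total matches: 4

4


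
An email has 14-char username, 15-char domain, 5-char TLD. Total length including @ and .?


An email address has format: username@domain.tld
Username length: 14
'@' character: 1
Domain length: 15
'.' character: 1
TLD length: 5
Total = 14 + 1 + 15 + 1 + 5 = 36

36


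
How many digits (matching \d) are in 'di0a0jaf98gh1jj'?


\d matches any digit 0-9.
Scanning 'di0a0jaf98gh1jj':
  pos 2: '0' -> DIGIT
  pos 4: '0' -> DIGIT
  pos 8: '9' -> DIGIT
  pos 9: '8' -> DIGIT
  pos 12: '1' -> DIGIT
Digits found: ['0', '0', '9', '8', '1']
Total: 5

5


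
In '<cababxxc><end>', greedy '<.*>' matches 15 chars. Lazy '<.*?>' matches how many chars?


Greedy '<.*>' tries to match as MUCH as possible.
Lazy '<.*?>' tries to match as LITTLE as possible.

String: '<cababxxc><end>'
Greedy '<.*>' starts at first '<' and extends to the LAST '>': '<cababxxc><end>' (15 chars)
Lazy '<.*?>' starts at first '<' and stops at the FIRST '>': '<cababxxc>' (10 chars)

10


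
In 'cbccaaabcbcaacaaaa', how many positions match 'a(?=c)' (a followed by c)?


Lookahead 'a(?=c)' matches 'a' only when followed by 'c'.
String: 'cbccaaabcbcaacaaaa'
Checking each position where char is 'a':
  pos 4: 'a' -> no (next='a')
  pos 5: 'a' -> no (next='a')
  pos 6: 'a' -> no (next='b')
  pos 11: 'a' -> no (next='a')
  pos 12: 'a' -> MATCH (next='c')
  pos 14: 'a' -> no (next='a')
  pos 15: 'a' -> no (next='a')
  pos 16: 'a' -> no (next='a')
Matching positions: [12]
Count: 1

1


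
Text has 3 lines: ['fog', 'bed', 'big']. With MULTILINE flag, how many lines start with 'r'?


With MULTILINE flag, ^ matches the start of each line.
Lines: ['fog', 'bed', 'big']
Checking which lines start with 'r':
  Line 1: 'fog' -> no
  Line 2: 'bed' -> no
  Line 3: 'big' -> no
Matching lines: []
Count: 0

0


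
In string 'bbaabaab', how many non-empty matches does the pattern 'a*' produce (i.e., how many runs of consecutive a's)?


Pattern 'a*' matches zero or more a's. We want non-empty runs of consecutive a's.
String: 'bbaabaab'
Walking through the string to find runs of a's:
  Run 1: positions 2-3 -> 'aa'
  Run 2: positions 5-6 -> 'aa'
Non-empty runs found: ['aa', 'aa']
Count: 2

2
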